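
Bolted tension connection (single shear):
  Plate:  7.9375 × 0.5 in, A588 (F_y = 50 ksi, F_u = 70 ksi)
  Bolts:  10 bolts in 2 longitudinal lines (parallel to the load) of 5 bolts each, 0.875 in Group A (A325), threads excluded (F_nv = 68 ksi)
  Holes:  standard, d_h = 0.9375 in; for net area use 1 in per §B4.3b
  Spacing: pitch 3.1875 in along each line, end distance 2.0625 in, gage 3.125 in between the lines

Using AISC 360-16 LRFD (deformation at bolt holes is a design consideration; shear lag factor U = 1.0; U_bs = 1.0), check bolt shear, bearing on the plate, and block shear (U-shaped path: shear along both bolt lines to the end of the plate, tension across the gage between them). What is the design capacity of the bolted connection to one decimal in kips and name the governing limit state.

306.7 kips (bolt shear governs)

Bolt shear: A_b = π(0.875)²/4 = 0.60132 in². φR_n = 0.75 × 68 × 0.60132 × 10 × 1 = 306.7 kips.
Bearing (0.5 in plate, F_u = 70 ksi): end bolts L_c = 2.0625 − 0.9375/2 = 1.59375, R_n = min(1.2×1.59375×0.5×70, 2.4×0.875×0.5×70) = 66.938 kips/bolt; interior L_c = 3.1875 − 0.9375 = 2.25, R_n = 73.5 kips/bolt. φR_n = 0.75 × (2×66.938 + 8×73.5) = 541.4 kips.
Block shear: shear path 2×[2.0625+4×3.1875] = 2×14.8125 in, A_gv = 14.813, A_nv = 2×(14.8125 − 4.5×1)×0.5 = 10.313 in²; tension across gage: (3.125 − 1×1)×0.5 = 1.0625 in². R_n = min(0.6×70×10.313, 0.6×50×14.813) + 1.0×70×1.0625 = min(433.15, 444.39) + 74.375 = 507.53 kips. φR_n = 0.75 × 507.53 = 380.6 kips.
Governing: min(306.7, 541.4, 380.6) = 306.7 kips → bolt shear.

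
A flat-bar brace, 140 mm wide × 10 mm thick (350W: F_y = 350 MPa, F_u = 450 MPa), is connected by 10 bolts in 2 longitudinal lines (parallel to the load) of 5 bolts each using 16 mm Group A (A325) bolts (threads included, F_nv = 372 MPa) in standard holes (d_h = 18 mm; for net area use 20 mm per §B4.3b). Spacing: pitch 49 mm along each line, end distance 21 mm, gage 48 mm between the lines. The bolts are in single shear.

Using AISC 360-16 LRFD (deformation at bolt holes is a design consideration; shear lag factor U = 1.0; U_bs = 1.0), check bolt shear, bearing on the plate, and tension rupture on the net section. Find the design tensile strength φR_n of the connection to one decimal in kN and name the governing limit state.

Bolt shear: A_b = π(16)²/4 = 201.06 mm². φR_n = 0.75 × 372 × 201.06 × 10 × 1 = 561.0 kN.
Bearing (10 mm plate, F_u = 450 MPa): end bolts L_c = 21 − 18/2 = 12, R_n = min(1.2×12×10×450, 2.4×16×10×450) = 64.8 kN/bolt; interior L_c = 49 − 18 = 31, R_n = 167.4 kN/bolt. φR_n = 0.75 × (2×64.8 + 8×167.4) = 1101.6 kN.
Tension rupture (net): A_n = (140 − 2×20)×10 = 1000 mm² (U = 1.0, A_e = A_n). φR_n = 0.75 × 450 × 1000 = 337.5 kN.
Governing: min(561.0, 1101.6, 337.5) = 337.5 kN → net-section rupture.

337.5 kN (net-section rupture governs)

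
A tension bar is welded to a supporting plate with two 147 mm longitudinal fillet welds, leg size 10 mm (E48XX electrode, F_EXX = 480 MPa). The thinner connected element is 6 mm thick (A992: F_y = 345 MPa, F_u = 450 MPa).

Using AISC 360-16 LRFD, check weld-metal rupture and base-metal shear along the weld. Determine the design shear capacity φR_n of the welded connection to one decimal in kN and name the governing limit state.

357.2 kN (base-metal shear governs)

Weld metal: throat = 0.707×10 = 7.07 mm, L = 2×147 = 294 mm. φR_n = 0.75 × 0.6 × 480 × 7.07 × 294 = 449.0 kN.
Base metal shear (6 mm plate): yield φR_n = 1.0×0.6×345×6×294 = 365.1 kN; rupture φR_n = 0.75×0.6×450×6×294 = 357.2 kN; take 357.2 kN (rupture).
Governing: min(449.0, 357.2) = 357.2 kN → base-metal shear.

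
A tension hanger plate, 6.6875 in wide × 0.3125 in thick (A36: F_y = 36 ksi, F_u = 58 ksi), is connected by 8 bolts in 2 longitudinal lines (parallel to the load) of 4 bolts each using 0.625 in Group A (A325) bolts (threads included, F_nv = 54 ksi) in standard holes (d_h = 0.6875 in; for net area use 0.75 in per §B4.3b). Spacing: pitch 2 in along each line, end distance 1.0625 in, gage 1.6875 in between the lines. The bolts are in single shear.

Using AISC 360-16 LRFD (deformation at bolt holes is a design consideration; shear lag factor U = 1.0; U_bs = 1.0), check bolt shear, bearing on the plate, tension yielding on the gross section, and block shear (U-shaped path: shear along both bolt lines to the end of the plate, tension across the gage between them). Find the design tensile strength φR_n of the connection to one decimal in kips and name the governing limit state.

Bolt shear: A_b = π(0.625)²/4 = 0.3068 in². φR_n = 0.75 × 54 × 0.3068 × 8 × 1 = 99.4 kips.
Bearing (0.3125 in plate, F_u = 58 ksi): end bolts L_c = 1.0625 − 0.6875/2 = 0.71875, R_n = min(1.2×0.71875×0.3125×58, 2.4×0.625×0.3125×58) = 15.633 kips/bolt; interior L_c = 2 − 0.6875 = 1.3125, R_n = 27.188 kips/bolt. φR_n = 0.75 × (2×15.633 + 6×27.188) = 145.8 kips.
Tension yield (gross): A_g = 6.6875×0.3125 = 2.0898 in². φR_n = 0.90 × 36 × 2.0898 = 67.7 kips.
Block shear: shear path 2×[1.0625+3×2] = 2×7.0625 in, A_gv = 4.4141, A_nv = 2×(7.0625 − 3.5×0.75)×0.3125 = 2.7734 in²; tension across gage: (1.6875 − 1×0.75)×0.3125 = 0.29297 in². R_n = min(0.6×58×2.7734, 0.6×36×4.4141) + 1.0×58×0.29297 = min(96.514, 95.345) + 16.992 = 112.34 kips. φR_n = 0.75 × 112.34 = 84.3 kips.
Governing: min(99.4, 145.8, 67.7, 84.3) = 67.7 kips → gross-section yield.

67.7 kips (gross-section yield governs)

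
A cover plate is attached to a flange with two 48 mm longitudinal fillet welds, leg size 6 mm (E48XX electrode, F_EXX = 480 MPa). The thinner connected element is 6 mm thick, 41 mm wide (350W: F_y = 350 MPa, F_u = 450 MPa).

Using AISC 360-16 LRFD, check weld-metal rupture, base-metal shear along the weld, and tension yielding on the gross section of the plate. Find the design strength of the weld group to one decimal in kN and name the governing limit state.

77.5 kN (gross-section yield governs)

Weld metal: throat = 0.707×6 = 4.242 mm, L = 2×48 = 96 mm. φR_n = 0.75 × 0.6 × 480 × 4.242 × 96 = 88.0 kN.
Base metal shear (6 mm plate): yield φR_n = 1.0×0.6×350×6×96 = 121.0 kN; rupture φR_n = 0.75×0.6×450×6×96 = 116.6 kN; take 116.6 kN (rupture).
Tension yield (gross): A_g = 41×6 = 246 mm². φR_n = 0.90 × 350 × 246 = 77.5 kN.
Governing: min(88.0, 116.6, 77.5) = 77.5 kN → gross-section yield.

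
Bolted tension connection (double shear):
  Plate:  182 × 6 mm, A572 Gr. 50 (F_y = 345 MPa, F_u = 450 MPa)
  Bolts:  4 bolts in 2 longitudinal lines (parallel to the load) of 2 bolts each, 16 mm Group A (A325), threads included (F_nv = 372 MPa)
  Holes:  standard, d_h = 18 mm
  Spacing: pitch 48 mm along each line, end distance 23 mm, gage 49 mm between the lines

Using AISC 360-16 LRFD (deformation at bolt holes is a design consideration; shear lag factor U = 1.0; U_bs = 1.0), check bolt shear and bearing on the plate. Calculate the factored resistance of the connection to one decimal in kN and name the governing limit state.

213.8 kN (bearing governs)

Bolt shear: A_b = π(16)²/4 = 201.06 mm². φR_n = 0.75 × 372 × 201.06 × 4 × 2 = 448.8 kN.
Bearing (6 mm plate, F_u = 450 MPa): end bolts L_c = 23 − 18/2 = 14, R_n = min(1.2×14×6×450, 2.4×16×6×450) = 45.36 kN/bolt; interior L_c = 48 − 18 = 30, R_n = 97.2 kN/bolt. φR_n = 0.75 × (2×45.36 + 2×97.2) = 213.8 kN.
Governing: min(448.8, 213.8) = 213.8 kN → bearing.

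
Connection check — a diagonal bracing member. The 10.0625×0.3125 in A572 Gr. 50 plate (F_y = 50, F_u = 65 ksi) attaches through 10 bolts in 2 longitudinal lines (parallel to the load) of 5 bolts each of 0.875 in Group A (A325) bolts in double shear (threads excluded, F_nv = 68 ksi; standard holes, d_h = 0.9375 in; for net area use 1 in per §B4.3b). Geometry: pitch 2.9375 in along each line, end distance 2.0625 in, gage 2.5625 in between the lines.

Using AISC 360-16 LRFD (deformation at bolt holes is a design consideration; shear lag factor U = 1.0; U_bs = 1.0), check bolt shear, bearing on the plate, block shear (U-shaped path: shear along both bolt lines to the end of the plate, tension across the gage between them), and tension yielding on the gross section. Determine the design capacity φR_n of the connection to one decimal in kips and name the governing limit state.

Bolt shear: A_b = π(0.875)²/4 = 0.60132 in². φR_n = 0.75 × 68 × 0.60132 × 10 × 2 = 613.3 kips.
Bearing (0.3125 in plate, F_u = 65 ksi): end bolts L_c = 2.0625 − 0.9375/2 = 1.59375, R_n = min(1.2×1.59375×0.3125×65, 2.4×0.875×0.3125×65) = 38.848 kips/bolt; interior L_c = 2.9375 − 0.9375 = 2, R_n = 42.656 kips/bolt. φR_n = 0.75 × (2×38.848 + 8×42.656) = 314.2 kips.
Block shear: shear path 2×[2.0625+4×2.9375] = 2×13.8125 in, A_gv = 8.6328, A_nv = 2×(13.8125 − 4.5×1)×0.3125 = 5.8203 in²; tension across gage: (2.5625 − 1×1)×0.3125 = 0.48828 in². R_n = min(0.6×65×5.8203, 0.6×50×8.6328) + 1.0×65×0.48828 = min(226.99, 258.98) + 31.738 = 258.73 kips. φR_n = 0.75 × 258.73 = 194.0 kips.
Tension yield (gross): A_g = 10.0625×0.3125 = 3.1445 in². φR_n = 0.90 × 50 × 3.1445 = 141.5 kips.
Governing: min(613.3, 314.2, 194.0, 141.5) = 141.5 kips → gross-section yield.

141.5 kips (gross-section yield governs)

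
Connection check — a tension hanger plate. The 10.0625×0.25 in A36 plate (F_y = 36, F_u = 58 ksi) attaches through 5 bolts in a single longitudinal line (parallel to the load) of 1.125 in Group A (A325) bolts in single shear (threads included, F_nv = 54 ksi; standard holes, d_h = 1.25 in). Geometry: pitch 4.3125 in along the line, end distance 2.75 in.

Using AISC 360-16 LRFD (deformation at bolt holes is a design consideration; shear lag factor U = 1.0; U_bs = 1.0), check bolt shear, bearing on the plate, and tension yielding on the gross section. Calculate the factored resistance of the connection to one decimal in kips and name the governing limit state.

Bolt shear: A_b = π(1.125)²/4 = 0.99402 in². φR_n = 0.75 × 54 × 0.99402 × 5 × 1 = 201.3 kips.
Bearing (0.25 in plate, F_u = 58 ksi): end bolts L_c = 2.75 − 1.25/2 = 2.125, R_n = min(1.2×2.125×0.25×58, 2.4×1.125×0.25×58) = 36.975 kips/bolt; interior L_c = 4.3125 − 1.25 = 3.0625, R_n = 39.15 kips/bolt. φR_n = 0.75 × (1×36.975 + 4×39.15) = 145.2 kips.
Tension yield (gross): A_g = 10.0625×0.25 = 2.5156 in². φR_n = 0.90 × 36 × 2.5156 = 81.5 kips.
Governing: min(201.3, 145.2, 81.5) = 81.5 kips → gross-section yield.

81.5 kips (gross-section yield governs)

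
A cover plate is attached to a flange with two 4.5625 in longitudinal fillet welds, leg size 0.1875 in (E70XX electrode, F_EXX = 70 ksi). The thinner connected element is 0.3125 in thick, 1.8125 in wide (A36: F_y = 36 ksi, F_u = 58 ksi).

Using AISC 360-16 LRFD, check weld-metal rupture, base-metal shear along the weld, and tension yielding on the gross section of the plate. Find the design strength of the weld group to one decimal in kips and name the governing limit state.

Weld metal: throat = 0.707×0.1875 = 0.13256 in, L = 2×4.5625 = 9.125 in. φR_n = 0.75 × 0.6 × 70 × 0.13256 × 9.125 = 38.1 kips.
Base metal shear (0.3125 in plate): yield φR_n = 1.0×0.6×36×0.3125×9.125 = 61.6 kips; rupture φR_n = 0.75×0.6×58×0.3125×9.125 = 74.4 kips; take 61.6 kips (yield).
Tension yield (gross): A_g = 1.8125×0.3125 = 0.56641 in². φR_n = 0.90 × 36 × 0.56641 = 18.4 kips.
Governing: min(38.1, 61.6, 18.4) = 18.4 kips → gross-section yield.

18.4 kips (gross-section yield governs)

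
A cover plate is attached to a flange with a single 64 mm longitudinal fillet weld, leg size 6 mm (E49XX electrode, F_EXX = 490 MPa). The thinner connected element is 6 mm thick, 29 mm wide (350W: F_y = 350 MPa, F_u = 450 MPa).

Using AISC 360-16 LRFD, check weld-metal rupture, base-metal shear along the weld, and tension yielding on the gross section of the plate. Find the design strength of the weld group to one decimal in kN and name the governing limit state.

Weld metal: throat = 0.707×6 = 4.242 mm, L = 64 mm. φR_n = 0.75 × 0.6 × 490 × 4.242 × 64 = 59.9 kN.
Base metal shear (6 mm plate): yield φR_n = 1.0×0.6×350×6×64 = 80.6 kN; rupture φR_n = 0.75×0.6×450×6×64 = 77.8 kN; take 77.8 kN (rupture).
Tension yield (gross): A_g = 29×6 = 174 mm². φR_n = 0.90 × 350 × 174 = 54.8 kN.
Governing: min(59.9, 77.8, 54.8) = 54.8 kN → gross-section yield.

54.8 kN (gross-section yield governs)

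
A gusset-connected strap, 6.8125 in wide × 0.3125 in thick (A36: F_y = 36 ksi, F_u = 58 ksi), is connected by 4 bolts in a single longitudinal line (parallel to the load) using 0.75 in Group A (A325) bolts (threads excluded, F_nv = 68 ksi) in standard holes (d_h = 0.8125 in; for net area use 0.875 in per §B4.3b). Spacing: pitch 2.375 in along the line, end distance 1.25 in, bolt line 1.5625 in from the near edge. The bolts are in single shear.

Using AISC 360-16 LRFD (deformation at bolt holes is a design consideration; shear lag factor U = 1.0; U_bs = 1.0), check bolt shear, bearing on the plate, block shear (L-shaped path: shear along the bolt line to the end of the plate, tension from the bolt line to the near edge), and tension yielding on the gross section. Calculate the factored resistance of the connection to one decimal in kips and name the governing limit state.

Bolt shear: A_b = π(0.75)²/4 = 0.44179 in². φR_n = 0.75 × 68 × 0.44179 × 4 × 1 = 90.1 kips.
Bearing (0.3125 in plate, F_u = 58 ksi): end bolts L_c = 1.25 − 0.8125/2 = 0.84375, R_n = min(1.2×0.84375×0.3125×58, 2.4×0.75×0.3125×58) = 18.352 kips/bolt; interior L_c = 2.375 − 0.8125 = 1.5625, R_n = 32.625 kips/bolt. φR_n = 0.75 × (1×18.352 + 3×32.625) = 87.2 kips.
Block shear: shear path 1×[1.25+3×2.375] = 1×8.375 in, A_gv = 2.6172, A_nv = 1×(8.375 − 3.5×0.875)×0.3125 = 1.6602 in²; tension to near edge: (1.5625 − 0.5×0.875)×0.3125 = 0.35156 in². R_n = min(0.6×58×1.6602, 0.6×36×2.6172) + 1.0×58×0.35156 = min(57.775, 56.532) + 20.39 = 76.922 kips. φR_n = 0.75 × 76.922 = 57.7 kips.
Tension yield (gross): A_g = 6.8125×0.3125 = 2.1289 in². φR_n = 0.90 × 36 × 2.1289 = 69.0 kips.
Governing: min(90.1, 87.2, 57.7, 69.0) = 57.7 kips → block shear.

57.7 kips (block shear governs)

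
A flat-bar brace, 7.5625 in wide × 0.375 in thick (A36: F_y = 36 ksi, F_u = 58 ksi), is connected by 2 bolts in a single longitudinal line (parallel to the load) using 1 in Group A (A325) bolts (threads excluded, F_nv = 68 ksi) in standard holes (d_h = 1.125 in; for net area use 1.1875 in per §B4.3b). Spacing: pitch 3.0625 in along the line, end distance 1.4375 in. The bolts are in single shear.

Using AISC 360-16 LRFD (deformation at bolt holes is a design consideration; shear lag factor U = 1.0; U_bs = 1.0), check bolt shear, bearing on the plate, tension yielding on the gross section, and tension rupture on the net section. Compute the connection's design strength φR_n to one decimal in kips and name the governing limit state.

55.1 kips (bearing governs)

Bolt shear: A_b = π(1)²/4 = 0.7854 in². φR_n = 0.75 × 68 × 0.7854 × 2 × 1 = 80.1 kips.
Bearing (0.375 in plate, F_u = 58 ksi): end bolts L_c = 1.4375 − 1.125/2 = 0.875, R_n = min(1.2×0.875×0.375×58, 2.4×1×0.375×58) = 22.838 kips/bolt; interior L_c = 3.0625 − 1.125 = 1.9375, R_n = 50.569 kips/bolt. φR_n = 0.75 × (1×22.838 + 1×50.569) = 55.1 kips.
Tension yield (gross): A_g = 7.5625×0.375 = 2.8359 in². φR_n = 0.90 × 36 × 2.8359 = 91.9 kips.
Tension rupture (net): A_n = (7.5625 − 1×1.1875)×0.375 = 2.3906 in² (U = 1.0, A_e = A_n). φR_n = 0.75 × 58 × 2.3906 = 104.0 kips.
Governing: min(80.1, 55.1, 91.9, 104.0) = 55.1 kips → bearing.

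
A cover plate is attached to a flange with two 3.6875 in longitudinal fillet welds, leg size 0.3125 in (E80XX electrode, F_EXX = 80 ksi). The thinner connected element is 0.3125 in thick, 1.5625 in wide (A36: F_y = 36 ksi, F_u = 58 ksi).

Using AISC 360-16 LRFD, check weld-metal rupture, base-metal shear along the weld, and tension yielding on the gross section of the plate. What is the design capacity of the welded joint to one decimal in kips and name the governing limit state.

15.8 kips (gross-section yield governs)

Weld metal: throat = 0.707×0.3125 = 0.22094 in, L = 2×3.6875 = 7.375 in. φR_n = 0.75 × 0.6 × 80 × 0.22094 × 7.375 = 58.7 kips.
Base metal shear (0.3125 in plate): yield φR_n = 1.0×0.6×36×0.3125×7.375 = 49.8 kips; rupture φR_n = 0.75×0.6×58×0.3125×7.375 = 60.2 kips; take 49.8 kips (yield).
Tension yield (gross): A_g = 1.5625×0.3125 = 0.48828 in². φR_n = 0.90 × 36 × 0.48828 = 15.8 kips.
Governing: min(58.7, 49.8, 15.8) = 15.8 kips → gross-section yield.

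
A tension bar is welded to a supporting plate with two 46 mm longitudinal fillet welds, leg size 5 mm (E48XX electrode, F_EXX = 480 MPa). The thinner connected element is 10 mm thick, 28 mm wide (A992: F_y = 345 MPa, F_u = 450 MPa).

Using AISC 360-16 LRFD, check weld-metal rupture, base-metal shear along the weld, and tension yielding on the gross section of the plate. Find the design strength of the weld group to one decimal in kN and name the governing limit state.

Weld metal: throat = 0.707×5 = 3.535 mm, L = 2×46 = 92 mm. φR_n = 0.75 × 0.6 × 480 × 3.535 × 92 = 70.2 kN.
Base metal shear (10 mm plate): yield φR_n = 1.0×0.6×345×10×92 = 190.4 kN; rupture φR_n = 0.75×0.6×450×10×92 = 186.3 kN; take 186.3 kN (rupture).
Tension yield (gross): A_g = 28×10 = 280 mm². φR_n = 0.90 × 345 × 280 = 86.9 kN.
Governing: min(70.2, 186.3, 86.9) = 70.2 kN → weld metal.

70.2 kN (weld metal governs)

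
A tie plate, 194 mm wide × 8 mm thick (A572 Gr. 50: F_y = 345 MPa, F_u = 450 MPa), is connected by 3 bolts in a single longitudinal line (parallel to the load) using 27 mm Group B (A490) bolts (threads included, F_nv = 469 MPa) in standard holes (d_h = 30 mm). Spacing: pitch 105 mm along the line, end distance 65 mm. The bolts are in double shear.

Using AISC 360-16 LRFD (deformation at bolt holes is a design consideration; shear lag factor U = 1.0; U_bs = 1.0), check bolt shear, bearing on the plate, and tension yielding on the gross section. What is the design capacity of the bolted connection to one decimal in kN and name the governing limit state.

481.9 kN (gross-section yield governs)

Bolt shear: A_b = π(27)²/4 = 572.56 mm². φR_n = 0.75 × 469 × 572.56 × 3 × 2 = 1208.4 kN.
Bearing (8 mm plate, F_u = 450 MPa): end bolts L_c = 65 − 30/2 = 50, R_n = min(1.2×50×8×450, 2.4×27×8×450) = 216 kN/bolt; interior L_c = 105 − 30 = 75, R_n = 233.28 kN/bolt. φR_n = 0.75 × (1×216 + 2×233.28) = 511.9 kN.
Tension yield (gross): A_g = 194×8 = 1552 mm². φR_n = 0.90 × 345 × 1552 = 481.9 kN.
Governing: min(1208.4, 511.9, 481.9) = 481.9 kN → gross-section yield.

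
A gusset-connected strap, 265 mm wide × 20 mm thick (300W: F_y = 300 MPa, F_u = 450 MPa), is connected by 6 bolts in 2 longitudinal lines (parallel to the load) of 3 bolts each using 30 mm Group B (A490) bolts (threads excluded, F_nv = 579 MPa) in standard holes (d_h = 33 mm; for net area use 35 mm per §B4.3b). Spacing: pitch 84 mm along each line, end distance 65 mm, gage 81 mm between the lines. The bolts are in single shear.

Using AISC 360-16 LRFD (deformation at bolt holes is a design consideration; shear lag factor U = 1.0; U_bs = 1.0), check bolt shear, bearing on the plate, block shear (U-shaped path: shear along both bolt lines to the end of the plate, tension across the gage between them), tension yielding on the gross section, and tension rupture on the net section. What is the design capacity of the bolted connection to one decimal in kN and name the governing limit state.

1316.3 kN (net-section rupture governs)

Bolt shear: A_b = π(30)²/4 = 706.86 mm². φR_n = 0.75 × 579 × 706.86 × 6 × 1 = 1841.7 kN.
Bearing (20 mm plate, F_u = 450 MPa): end bolts L_c = 65 − 33/2 = 48.5, R_n = min(1.2×48.5×20×450, 2.4×30×20×450) = 523.8 kN/bolt; interior L_c = 84 − 33 = 51, R_n = 550.8 kN/bolt. φR_n = 0.75 × (2×523.8 + 4×550.8) = 2438.1 kN.
Block shear: shear path 2×[65+2×84] = 2×233 mm, A_gv = 9320, A_nv = 2×(233 − 2.5×35)×20 = 5820 mm²; tension across gage: (81 − 1×35)×20 = 920 mm². R_n = min(0.6×450×5820, 0.6×300×9320) + 1.0×450×920 = min(1571.4, 1677.6) + 414 = 1985.4 kN. φR_n = 0.75 × 1985.4 = 1489.1 kN.
Tension yield (gross): A_g = 265×20 = 5300 mm². φR_n = 0.90 × 300 × 5300 = 1431.0 kN.
Tension rupture (net): A_n = (265 − 2×35)×20 = 3900 mm² (U = 1.0, A_e = A_n). φR_n = 0.75 × 450 × 3900 = 1316.3 kN.
Governing: min(1841.7, 2438.1, 1489.1, 1431.0, 1316.3) = 1316.3 kN → net-section rupture.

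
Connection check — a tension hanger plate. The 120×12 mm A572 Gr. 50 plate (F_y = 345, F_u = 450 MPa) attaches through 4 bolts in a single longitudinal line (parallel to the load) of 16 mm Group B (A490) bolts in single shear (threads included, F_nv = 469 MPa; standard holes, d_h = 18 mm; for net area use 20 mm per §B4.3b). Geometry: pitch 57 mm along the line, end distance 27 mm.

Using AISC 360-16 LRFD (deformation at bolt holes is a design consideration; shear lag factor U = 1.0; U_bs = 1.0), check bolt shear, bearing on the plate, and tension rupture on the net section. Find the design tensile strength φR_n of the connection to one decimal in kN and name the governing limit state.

282.9 kN (bolt shear governs)

Bolt shear: A_b = π(16)²/4 = 201.06 mm². φR_n = 0.75 × 469 × 201.06 × 4 × 1 = 282.9 kN.
Bearing (12 mm plate, F_u = 450 MPa): end bolts L_c = 27 − 18/2 = 18, R_n = min(1.2×18×12×450, 2.4×16×12×450) = 116.64 kN/bolt; interior L_c = 57 − 18 = 39, R_n = 207.36 kN/bolt. φR_n = 0.75 × (1×116.64 + 3×207.36) = 554.0 kN.
Tension rupture (net): A_n = (120 − 1×20)×12 = 1200 mm² (U = 1.0, A_e = A_n). φR_n = 0.75 × 450 × 1200 = 405.0 kN.
Governing: min(282.9, 554.0, 405.0) = 282.9 kN → bolt shear.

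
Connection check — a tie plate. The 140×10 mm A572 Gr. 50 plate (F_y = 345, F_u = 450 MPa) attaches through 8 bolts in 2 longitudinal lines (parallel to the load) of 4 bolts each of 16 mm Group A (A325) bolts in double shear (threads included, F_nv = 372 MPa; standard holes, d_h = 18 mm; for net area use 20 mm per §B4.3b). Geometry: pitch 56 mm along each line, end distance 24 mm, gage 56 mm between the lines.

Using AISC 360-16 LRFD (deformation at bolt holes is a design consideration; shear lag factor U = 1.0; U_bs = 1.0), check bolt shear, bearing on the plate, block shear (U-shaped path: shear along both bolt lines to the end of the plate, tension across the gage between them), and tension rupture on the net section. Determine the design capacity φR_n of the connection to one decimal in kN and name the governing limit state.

Bolt shear: A_b = π(16)²/4 = 201.06 mm². φR_n = 0.75 × 372 × 201.06 × 8 × 2 = 897.5 kN.
Bearing (10 mm plate, F_u = 450 MPa): end bolts L_c = 24 − 18/2 = 15, R_n = min(1.2×15×10×450, 2.4×16×10×450) = 81 kN/bolt; interior L_c = 56 − 18 = 38, R_n = 172.8 kN/bolt. φR_n = 0.75 × (2×81 + 6×172.8) = 899.1 kN.
Block shear: shear path 2×[24+3×56] = 2×192 mm, A_gv = 3840, A_nv = 2×(192 − 3.5×20)×10 = 2440 mm²; tension across gage: (56 − 1×20)×10 = 360 mm². R_n = min(0.6×450×2440, 0.6×345×3840) + 1.0×450×360 = min(658.8, 794.88) + 162 = 820.8 kN. φR_n = 0.75 × 820.8 = 615.6 kN.
Tension rupture (net): A_n = (140 − 2×20)×10 = 1000 mm² (U = 1.0, A_e = A_n). φR_n = 0.75 × 450 × 1000 = 337.5 kN.
Governing: min(897.5, 899.1, 615.6, 337.5) = 337.5 kN → net-section rupture.

337.5 kN (net-section rupture governs)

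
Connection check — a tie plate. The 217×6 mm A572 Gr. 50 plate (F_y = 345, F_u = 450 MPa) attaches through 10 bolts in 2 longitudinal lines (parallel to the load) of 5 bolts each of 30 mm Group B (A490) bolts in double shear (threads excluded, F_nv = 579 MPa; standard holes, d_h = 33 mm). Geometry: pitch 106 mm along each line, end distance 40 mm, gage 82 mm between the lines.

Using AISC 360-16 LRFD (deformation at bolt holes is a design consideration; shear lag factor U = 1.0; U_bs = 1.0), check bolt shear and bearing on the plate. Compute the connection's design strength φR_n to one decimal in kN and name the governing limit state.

1280.6 kN (bearing governs)

Bolt shear: A_b = π(30)²/4 = 706.86 mm². φR_n = 0.75 × 579 × 706.86 × 10 × 2 = 6139.1 kN.
Bearing (6 mm plate, F_u = 450 MPa): end bolts L_c = 40 − 33/2 = 23.5, R_n = min(1.2×23.5×6×450, 2.4×30×6×450) = 76.14 kN/bolt; interior L_c = 106 − 33 = 73, R_n = 194.4 kN/bolt. φR_n = 0.75 × (2×76.14 + 8×194.4) = 1280.6 kN.
Governing: min(6139.1, 1280.6) = 1280.6 kN → bearing.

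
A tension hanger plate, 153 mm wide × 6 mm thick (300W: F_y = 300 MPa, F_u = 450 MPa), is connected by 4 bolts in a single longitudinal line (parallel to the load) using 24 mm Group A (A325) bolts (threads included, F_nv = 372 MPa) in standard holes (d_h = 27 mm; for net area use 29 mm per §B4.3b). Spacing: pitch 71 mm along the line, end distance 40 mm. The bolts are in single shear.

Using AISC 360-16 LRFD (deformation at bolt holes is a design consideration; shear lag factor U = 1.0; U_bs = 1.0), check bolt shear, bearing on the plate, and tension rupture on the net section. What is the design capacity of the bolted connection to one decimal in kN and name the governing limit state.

251.1 kN (net-section rupture governs)

Bolt shear: A_b = π(24)²/4 = 452.39 mm². φR_n = 0.75 × 372 × 452.39 × 4 × 1 = 504.9 kN.
Bearing (6 mm plate, F_u = 450 MPa): end bolts L_c = 40 − 27/2 = 26.5, R_n = min(1.2×26.5×6×450, 2.4×24×6×450) = 85.86 kN/bolt; interior L_c = 71 − 27 = 44, R_n = 142.56 kN/bolt. φR_n = 0.75 × (1×85.86 + 3×142.56) = 385.2 kN.
Tension rupture (net): A_n = (153 − 1×29)×6 = 744 mm² (U = 1.0, A_e = A_n). φR_n = 0.75 × 450 × 744 = 251.1 kN.
Governing: min(504.9, 385.2, 251.1) = 251.1 kN → net-section rupture.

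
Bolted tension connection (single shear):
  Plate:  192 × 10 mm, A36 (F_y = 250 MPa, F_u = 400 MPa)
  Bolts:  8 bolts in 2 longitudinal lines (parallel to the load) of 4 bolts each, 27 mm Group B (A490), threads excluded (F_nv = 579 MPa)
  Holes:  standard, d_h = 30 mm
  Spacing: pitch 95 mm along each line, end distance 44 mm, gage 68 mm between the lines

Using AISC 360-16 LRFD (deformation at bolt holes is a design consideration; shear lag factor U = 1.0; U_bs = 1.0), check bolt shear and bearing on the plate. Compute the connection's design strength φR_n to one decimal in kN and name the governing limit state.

Bolt shear: A_b = π(27)²/4 = 572.56 mm². φR_n = 0.75 × 579 × 572.56 × 8 × 1 = 1989.1 kN.
Bearing (10 mm plate, F_u = 400 MPa): end bolts L_c = 44 − 30/2 = 29, R_n = min(1.2×29×10×400, 2.4×27×10×400) = 139.2 kN/bolt; interior L_c = 95 − 30 = 65, R_n = 259.2 kN/bolt. φR_n = 0.75 × (2×139.2 + 6×259.2) = 1375.2 kN.
Governing: min(1989.1, 1375.2) = 1375.2 kN → bearing.

1375.2 kN (bearing governs)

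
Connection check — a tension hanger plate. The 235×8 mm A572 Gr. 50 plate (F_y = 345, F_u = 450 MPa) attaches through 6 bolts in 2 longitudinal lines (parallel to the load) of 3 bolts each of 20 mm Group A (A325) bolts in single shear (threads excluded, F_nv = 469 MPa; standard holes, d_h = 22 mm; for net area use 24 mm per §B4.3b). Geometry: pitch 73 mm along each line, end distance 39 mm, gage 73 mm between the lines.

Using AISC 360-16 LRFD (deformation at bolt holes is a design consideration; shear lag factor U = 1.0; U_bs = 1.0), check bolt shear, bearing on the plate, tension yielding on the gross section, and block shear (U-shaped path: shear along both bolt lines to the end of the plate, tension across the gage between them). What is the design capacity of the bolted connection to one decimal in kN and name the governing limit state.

Bolt shear: A_b = π(20)²/4 = 314.16 mm². φR_n = 0.75 × 469 × 314.16 × 6 × 1 = 663.0 kN.
Bearing (8 mm plate, F_u = 450 MPa): end bolts L_c = 39 − 22/2 = 28, R_n = min(1.2×28×8×450, 2.4×20×8×450) = 120.96 kN/bolt; interior L_c = 73 − 22 = 51, R_n = 172.8 kN/bolt. φR_n = 0.75 × (2×120.96 + 4×172.8) = 699.8 kN.
Tension yield (gross): A_g = 235×8 = 1880 mm². φR_n = 0.90 × 345 × 1880 = 583.7 kN.
Block shear: shear path 2×[39+2×73] = 2×185 mm, A_gv = 2960, A_nv = 2×(185 − 2.5×24)×8 = 2000 mm²; tension across gage: (73 − 1×24)×8 = 392 mm². R_n = min(0.6×450×2000, 0.6×345×2960) + 1.0×450×392 = min(540, 612.72) + 176.4 = 716.4 kN. φR_n = 0.75 × 716.4 = 537.3 kN.
Governing: min(663.0, 699.8, 583.7, 537.3) = 537.3 kN → block shear.

537.3 kN (block shear governs)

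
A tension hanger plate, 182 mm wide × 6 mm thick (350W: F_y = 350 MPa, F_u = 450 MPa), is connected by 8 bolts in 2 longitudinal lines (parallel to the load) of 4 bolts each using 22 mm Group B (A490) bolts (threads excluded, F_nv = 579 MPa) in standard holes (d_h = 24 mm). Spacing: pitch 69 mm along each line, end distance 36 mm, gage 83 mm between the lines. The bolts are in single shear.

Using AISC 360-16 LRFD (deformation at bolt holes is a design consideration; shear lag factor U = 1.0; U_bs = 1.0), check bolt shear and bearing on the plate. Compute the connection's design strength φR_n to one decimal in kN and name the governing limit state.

Bolt shear: A_b = π(22)²/4 = 380.13 mm². φR_n = 0.75 × 579 × 380.13 × 8 × 1 = 1320.6 kN.
Bearing (6 mm plate, F_u = 450 MPa): end bolts L_c = 36 − 24/2 = 24, R_n = min(1.2×24×6×450, 2.4×22×6×450) = 77.76 kN/bolt; interior L_c = 69 − 24 = 45, R_n = 142.56 kN/bolt. φR_n = 0.75 × (2×77.76 + 6×142.56) = 758.2 kN.
Governing: min(1320.6, 758.2) = 758.2 kN → bearing.

758.2 kN (bearing governs)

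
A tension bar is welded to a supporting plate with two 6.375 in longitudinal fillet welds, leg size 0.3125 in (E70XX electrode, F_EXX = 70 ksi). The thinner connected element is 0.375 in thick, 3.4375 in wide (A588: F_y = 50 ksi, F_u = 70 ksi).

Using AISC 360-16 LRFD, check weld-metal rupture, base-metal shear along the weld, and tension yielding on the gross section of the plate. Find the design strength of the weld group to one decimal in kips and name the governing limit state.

58.0 kips (gross-section yield governs)

Weld metal: throat = 0.707×0.3125 = 0.22094 in, L = 2×6.375 = 12.75 in. φR_n = 0.75 × 0.6 × 70 × 0.22094 × 12.75 = 88.7 kips.
Base metal shear (0.375 in plate): yield φR_n = 1.0×0.6×50×0.375×12.75 = 143.4 kips; rupture φR_n = 0.75×0.6×70×0.375×12.75 = 150.6 kips; take 143.4 kips (yield).
Tension yield (gross): A_g = 3.4375×0.375 = 1.2891 in². φR_n = 0.90 × 50 × 1.2891 = 58.0 kips.
Governing: min(88.7, 143.4, 58.0) = 58.0 kips → gross-section yield.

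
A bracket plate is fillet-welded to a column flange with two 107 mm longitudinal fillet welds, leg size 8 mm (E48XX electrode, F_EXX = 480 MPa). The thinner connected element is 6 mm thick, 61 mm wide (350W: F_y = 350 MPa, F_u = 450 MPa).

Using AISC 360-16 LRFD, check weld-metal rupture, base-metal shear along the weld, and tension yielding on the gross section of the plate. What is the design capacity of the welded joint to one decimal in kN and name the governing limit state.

115.3 kN (gross-section yield governs)

Weld metal: throat = 0.707×8 = 5.656 mm, L = 2×107 = 214 mm. φR_n = 0.75 × 0.6 × 480 × 5.656 × 214 = 261.4 kN.
Base metal shear (6 mm plate): yield φR_n = 1.0×0.6×350×6×214 = 269.6 kN; rupture φR_n = 0.75×0.6×450×6×214 = 260.0 kN; take 260.0 kN (rupture).
Tension yield (gross): A_g = 61×6 = 366 mm². φR_n = 0.90 × 350 × 366 = 115.3 kN.
Governing: min(261.4, 260.0, 115.3) = 115.3 kN → gross-section yield.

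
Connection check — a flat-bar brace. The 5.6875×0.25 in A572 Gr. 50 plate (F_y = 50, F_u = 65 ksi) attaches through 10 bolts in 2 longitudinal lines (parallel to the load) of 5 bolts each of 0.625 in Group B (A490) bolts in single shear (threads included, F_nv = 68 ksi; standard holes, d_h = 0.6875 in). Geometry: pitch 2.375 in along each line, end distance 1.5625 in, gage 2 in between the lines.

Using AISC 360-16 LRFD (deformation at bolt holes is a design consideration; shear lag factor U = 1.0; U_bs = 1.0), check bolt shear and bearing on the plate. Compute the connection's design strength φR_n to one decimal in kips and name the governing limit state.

156.5 kips (bolt shear governs)

Bolt shear: A_b = π(0.625)²/4 = 0.3068 in². φR_n = 0.75 × 68 × 0.3068 × 10 × 1 = 156.5 kips.
Bearing (0.25 in plate, F_u = 65 ksi): end bolts L_c = 1.5625 − 0.6875/2 = 1.21875, R_n = min(1.2×1.21875×0.25×65, 2.4×0.625×0.25×65) = 23.766 kips/bolt; interior L_c = 2.375 − 0.6875 = 1.6875, R_n = 24.375 kips/bolt. φR_n = 0.75 × (2×23.766 + 8×24.375) = 181.9 kips.
Governing: min(156.5, 181.9) = 156.5 kips → bolt shear.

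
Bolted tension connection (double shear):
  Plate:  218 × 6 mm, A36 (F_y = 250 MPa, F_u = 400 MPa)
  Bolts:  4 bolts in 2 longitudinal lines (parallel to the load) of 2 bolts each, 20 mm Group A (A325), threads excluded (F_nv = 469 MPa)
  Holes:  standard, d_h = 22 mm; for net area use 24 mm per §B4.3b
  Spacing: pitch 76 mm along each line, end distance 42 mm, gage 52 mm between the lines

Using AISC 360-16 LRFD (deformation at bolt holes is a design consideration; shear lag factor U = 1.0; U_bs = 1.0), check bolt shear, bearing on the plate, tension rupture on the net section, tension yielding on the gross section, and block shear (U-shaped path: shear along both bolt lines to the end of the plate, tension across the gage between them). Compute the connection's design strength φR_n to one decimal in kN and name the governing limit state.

Bolt shear: A_b = π(20)²/4 = 314.16 mm². φR_n = 0.75 × 469 × 314.16 × 4 × 2 = 884.0 kN.
Bearing (6 mm plate, F_u = 400 MPa): end bolts L_c = 42 − 22/2 = 31, R_n = min(1.2×31×6×400, 2.4×20×6×400) = 89.28 kN/bolt; interior L_c = 76 − 22 = 54, R_n = 115.2 kN/bolt. φR_n = 0.75 × (2×89.28 + 2×115.2) = 306.7 kN.
Tension rupture (net): A_n = (218 − 2×24)×6 = 1020 mm² (U = 1.0, A_e = A_n). φR_n = 0.75 × 400 × 1020 = 306.0 kN.
Tension yield (gross): A_g = 218×6 = 1308 mm². φR_n = 0.90 × 250 × 1308 = 294.3 kN.
Block shear: shear path 2×[42+1×76] = 2×118 mm, A_gv = 1416, A_nv = 2×(118 − 1.5×24)×6 = 984 mm²; tension across gage: (52 − 1×24)×6 = 168 mm². R_n = min(0.6×400×984, 0.6×250×1416) + 1.0×400×168 = min(236.16, 212.4) + 67.2 = 279.6 kN. φR_n = 0.75 × 279.6 = 209.7 kN.
Governing: min(884.0, 306.7, 306.0, 294.3, 209.7) = 209.7 kN → block shear.

209.7 kN (block shear governs)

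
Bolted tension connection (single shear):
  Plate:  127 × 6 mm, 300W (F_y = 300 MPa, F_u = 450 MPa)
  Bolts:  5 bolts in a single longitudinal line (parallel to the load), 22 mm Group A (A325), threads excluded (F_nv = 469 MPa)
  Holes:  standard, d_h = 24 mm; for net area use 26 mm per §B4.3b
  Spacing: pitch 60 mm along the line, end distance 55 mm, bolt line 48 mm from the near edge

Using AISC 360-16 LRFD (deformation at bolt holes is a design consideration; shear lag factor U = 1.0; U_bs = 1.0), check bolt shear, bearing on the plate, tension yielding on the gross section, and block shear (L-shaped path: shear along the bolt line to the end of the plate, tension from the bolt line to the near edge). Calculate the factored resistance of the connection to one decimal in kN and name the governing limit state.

Bolt shear: A_b = π(22)²/4 = 380.13 mm². φR_n = 0.75 × 469 × 380.13 × 5 × 1 = 668.6 kN.
Bearing (6 mm plate, F_u = 450 MPa): end bolts L_c = 55 − 24/2 = 43, R_n = min(1.2×43×6×450, 2.4×22×6×450) = 139.32 kN/bolt; interior L_c = 60 − 24 = 36, R_n = 116.64 kN/bolt. φR_n = 0.75 × (1×139.32 + 4×116.64) = 454.4 kN.
Tension yield (gross): A_g = 127×6 = 762 mm². φR_n = 0.90 × 300 × 762 = 205.7 kN.
Block shear: shear path 1×[55+4×60] = 1×295 mm, A_gv = 1770, A_nv = 1×(295 − 4.5×26)×6 = 1068 mm²; tension to near edge: (48 − 0.5×26)×6 = 210 mm². R_n = min(0.6×450×1068, 0.6×300×1770) + 1.0×450×210 = min(288.36, 318.6) + 94.5 = 382.86 kN. φR_n = 0.75 × 382.86 = 287.1 kN.
Governing: min(668.6, 454.4, 205.7, 287.1) = 205.7 kN → gross-section yield.

205.7 kN (gross-section yield governs)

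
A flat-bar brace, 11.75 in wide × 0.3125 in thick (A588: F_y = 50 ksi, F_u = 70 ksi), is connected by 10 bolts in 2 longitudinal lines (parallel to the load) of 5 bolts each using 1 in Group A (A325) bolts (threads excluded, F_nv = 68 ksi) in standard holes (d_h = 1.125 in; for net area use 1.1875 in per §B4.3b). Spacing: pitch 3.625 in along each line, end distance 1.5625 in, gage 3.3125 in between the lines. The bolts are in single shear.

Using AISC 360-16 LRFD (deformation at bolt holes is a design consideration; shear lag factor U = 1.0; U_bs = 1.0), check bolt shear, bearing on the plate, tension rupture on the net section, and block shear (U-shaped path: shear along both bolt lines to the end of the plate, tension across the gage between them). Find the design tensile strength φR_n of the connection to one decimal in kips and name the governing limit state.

Bolt shear: A_b = π(1)²/4 = 0.7854 in². φR_n = 0.75 × 68 × 0.7854 × 10 × 1 = 400.6 kips.
Bearing (0.3125 in plate, F_u = 70 ksi): end bolts L_c = 1.5625 − 1.125/2 = 1, R_n = min(1.2×1×0.3125×70, 2.4×1×0.3125×70) = 26.25 kips/bolt; interior L_c = 3.625 − 1.125 = 2.5, R_n = 52.5 kips/bolt. φR_n = 0.75 × (2×26.25 + 8×52.5) = 354.4 kips.
Tension rupture (net): A_n = (11.75 − 2×1.1875)×0.3125 = 2.9297 in² (U = 1.0, A_e = A_n). φR_n = 0.75 × 70 × 2.9297 = 153.8 kips.
Block shear: shear path 2×[1.5625+4×3.625] = 2×16.0625 in, A_gv = 10.039, A_nv = 2×(16.0625 − 4.5×1.1875)×0.3125 = 6.6992 in²; tension across gage: (3.3125 − 1×1.1875)×0.3125 = 0.66406 in². R_n = min(0.6×70×6.6992, 0.6×50×10.039) + 1.0×70×0.66406 = min(281.37, 301.17) + 46.484 = 327.85 kips. φR_n = 0.75 × 327.85 = 245.9 kips.
Governing: min(400.6, 354.4, 153.8, 245.9) = 153.8 kips → net-section rupture.

153.8 kips (net-section rupture governs)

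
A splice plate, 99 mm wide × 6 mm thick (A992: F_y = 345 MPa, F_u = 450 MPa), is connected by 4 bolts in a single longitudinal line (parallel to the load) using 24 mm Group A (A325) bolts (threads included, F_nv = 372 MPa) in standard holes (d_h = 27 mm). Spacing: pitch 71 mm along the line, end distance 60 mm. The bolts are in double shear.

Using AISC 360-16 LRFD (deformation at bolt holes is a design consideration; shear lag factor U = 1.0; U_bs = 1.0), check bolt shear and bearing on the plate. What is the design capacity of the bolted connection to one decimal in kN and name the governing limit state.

433.8 kN (bearing governs)

Bolt shear: A_b = π(24)²/4 = 452.39 mm². φR_n = 0.75 × 372 × 452.39 × 4 × 2 = 1009.7 kN.
Bearing (6 mm plate, F_u = 450 MPa): end bolts L_c = 60 − 27/2 = 46.5, R_n = min(1.2×46.5×6×450, 2.4×24×6×450) = 150.66 kN/bolt; interior L_c = 71 − 27 = 44, R_n = 142.56 kN/bolt. φR_n = 0.75 × (1×150.66 + 3×142.56) = 433.8 kN.
Governing: min(1009.7, 433.8) = 433.8 kN → bearing.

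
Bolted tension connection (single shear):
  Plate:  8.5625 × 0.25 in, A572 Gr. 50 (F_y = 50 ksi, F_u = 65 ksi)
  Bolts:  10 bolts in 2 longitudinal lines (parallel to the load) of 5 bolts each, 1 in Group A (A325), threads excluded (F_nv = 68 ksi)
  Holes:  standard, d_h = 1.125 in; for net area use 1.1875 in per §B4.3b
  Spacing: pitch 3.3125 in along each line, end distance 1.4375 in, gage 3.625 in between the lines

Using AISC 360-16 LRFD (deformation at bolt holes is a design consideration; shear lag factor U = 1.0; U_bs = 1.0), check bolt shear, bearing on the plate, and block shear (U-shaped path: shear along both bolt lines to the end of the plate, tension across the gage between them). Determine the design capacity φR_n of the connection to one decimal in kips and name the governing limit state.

166.4 kips (block shear governs)

Bolt shear: A_b = π(1)²/4 = 0.7854 in². φR_n = 0.75 × 68 × 0.7854 × 10 × 1 = 400.6 kips.
Bearing (0.25 in plate, F_u = 65 ksi): end bolts L_c = 1.4375 − 1.125/2 = 0.875, R_n = min(1.2×0.875×0.25×65, 2.4×1×0.25×65) = 17.063 kips/bolt; interior L_c = 3.3125 − 1.125 = 2.1875, R_n = 39 kips/bolt. φR_n = 0.75 × (2×17.063 + 8×39) = 259.6 kips.
Block shear: shear path 2×[1.4375+4×3.3125] = 2×14.6875 in, A_gv = 7.3438, A_nv = 2×(14.6875 − 4.5×1.1875)×0.25 = 4.6719 in²; tension across gage: (3.625 − 1×1.1875)×0.25 = 0.60938 in². R_n = min(0.6×65×4.6719, 0.6×50×7.3438) + 1.0×65×0.60938 = min(182.2, 220.31) + 39.61 = 221.81 kips. φR_n = 0.75 × 221.81 = 166.4 kips.
Governing: min(400.6, 259.6, 166.4) = 166.4 kips → block shear.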